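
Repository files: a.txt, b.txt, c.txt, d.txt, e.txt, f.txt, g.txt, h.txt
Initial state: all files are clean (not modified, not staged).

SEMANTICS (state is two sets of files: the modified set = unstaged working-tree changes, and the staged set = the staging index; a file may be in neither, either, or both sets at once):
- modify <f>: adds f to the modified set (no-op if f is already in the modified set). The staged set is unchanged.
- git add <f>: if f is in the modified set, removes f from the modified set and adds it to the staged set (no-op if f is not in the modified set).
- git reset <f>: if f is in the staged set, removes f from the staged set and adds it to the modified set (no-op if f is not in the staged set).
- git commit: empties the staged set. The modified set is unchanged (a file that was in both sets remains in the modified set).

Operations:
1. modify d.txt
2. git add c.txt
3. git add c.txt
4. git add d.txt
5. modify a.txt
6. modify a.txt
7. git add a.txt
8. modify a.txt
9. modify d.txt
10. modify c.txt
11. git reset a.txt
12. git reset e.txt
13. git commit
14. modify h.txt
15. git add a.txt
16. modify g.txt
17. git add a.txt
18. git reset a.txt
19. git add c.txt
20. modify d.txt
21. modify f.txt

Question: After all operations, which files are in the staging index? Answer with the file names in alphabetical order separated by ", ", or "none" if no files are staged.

Answer: c.txt

Derivation:
After op 1 (modify d.txt): modified={d.txt} staged={none}
After op 2 (git add c.txt): modified={d.txt} staged={none}
After op 3 (git add c.txt): modified={d.txt} staged={none}
After op 4 (git add d.txt): modified={none} staged={d.txt}
After op 5 (modify a.txt): modified={a.txt} staged={d.txt}
After op 6 (modify a.txt): modified={a.txt} staged={d.txt}
After op 7 (git add a.txt): modified={none} staged={a.txt, d.txt}
After op 8 (modify a.txt): modified={a.txt} staged={a.txt, d.txt}
After op 9 (modify d.txt): modified={a.txt, d.txt} staged={a.txt, d.txt}
After op 10 (modify c.txt): modified={a.txt, c.txt, d.txt} staged={a.txt, d.txt}
After op 11 (git reset a.txt): modified={a.txt, c.txt, d.txt} staged={d.txt}
After op 12 (git reset e.txt): modified={a.txt, c.txt, d.txt} staged={d.txt}
After op 13 (git commit): modified={a.txt, c.txt, d.txt} staged={none}
After op 14 (modify h.txt): modified={a.txt, c.txt, d.txt, h.txt} staged={none}
After op 15 (git add a.txt): modified={c.txt, d.txt, h.txt} staged={a.txt}
After op 16 (modify g.txt): modified={c.txt, d.txt, g.txt, h.txt} staged={a.txt}
After op 17 (git add a.txt): modified={c.txt, d.txt, g.txt, h.txt} staged={a.txt}
After op 18 (git reset a.txt): modified={a.txt, c.txt, d.txt, g.txt, h.txt} staged={none}
After op 19 (git add c.txt): modified={a.txt, d.txt, g.txt, h.txt} staged={c.txt}
After op 20 (modify d.txt): modified={a.txt, d.txt, g.txt, h.txt} staged={c.txt}
After op 21 (modify f.txt): modified={a.txt, d.txt, f.txt, g.txt, h.txt} staged={c.txt}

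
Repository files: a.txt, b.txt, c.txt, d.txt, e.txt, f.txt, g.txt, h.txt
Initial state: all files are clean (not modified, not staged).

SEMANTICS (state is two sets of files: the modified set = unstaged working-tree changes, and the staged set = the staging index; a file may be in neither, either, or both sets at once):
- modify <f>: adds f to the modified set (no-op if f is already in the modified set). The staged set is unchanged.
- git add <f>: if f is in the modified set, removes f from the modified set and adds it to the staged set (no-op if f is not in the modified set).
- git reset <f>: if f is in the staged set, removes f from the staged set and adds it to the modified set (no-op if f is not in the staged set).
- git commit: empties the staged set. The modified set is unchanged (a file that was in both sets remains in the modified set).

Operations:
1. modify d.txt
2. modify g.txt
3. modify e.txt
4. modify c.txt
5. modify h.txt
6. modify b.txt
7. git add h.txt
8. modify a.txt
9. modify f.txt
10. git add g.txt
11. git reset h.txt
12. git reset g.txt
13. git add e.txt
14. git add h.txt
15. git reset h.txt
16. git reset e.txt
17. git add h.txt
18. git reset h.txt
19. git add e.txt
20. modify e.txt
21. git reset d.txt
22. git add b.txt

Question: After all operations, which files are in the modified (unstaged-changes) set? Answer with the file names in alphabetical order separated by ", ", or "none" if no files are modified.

Answer: a.txt, c.txt, d.txt, e.txt, f.txt, g.txt, h.txt

Derivation:
After op 1 (modify d.txt): modified={d.txt} staged={none}
After op 2 (modify g.txt): modified={d.txt, g.txt} staged={none}
After op 3 (modify e.txt): modified={d.txt, e.txt, g.txt} staged={none}
After op 4 (modify c.txt): modified={c.txt, d.txt, e.txt, g.txt} staged={none}
After op 5 (modify h.txt): modified={c.txt, d.txt, e.txt, g.txt, h.txt} staged={none}
After op 6 (modify b.txt): modified={b.txt, c.txt, d.txt, e.txt, g.txt, h.txt} staged={none}
After op 7 (git add h.txt): modified={b.txt, c.txt, d.txt, e.txt, g.txt} staged={h.txt}
After op 8 (modify a.txt): modified={a.txt, b.txt, c.txt, d.txt, e.txt, g.txt} staged={h.txt}
After op 9 (modify f.txt): modified={a.txt, b.txt, c.txt, d.txt, e.txt, f.txt, g.txt} staged={h.txt}
After op 10 (git add g.txt): modified={a.txt, b.txt, c.txt, d.txt, e.txt, f.txt} staged={g.txt, h.txt}
After op 11 (git reset h.txt): modified={a.txt, b.txt, c.txt, d.txt, e.txt, f.txt, h.txt} staged={g.txt}
After op 12 (git reset g.txt): modified={a.txt, b.txt, c.txt, d.txt, e.txt, f.txt, g.txt, h.txt} staged={none}
After op 13 (git add e.txt): modified={a.txt, b.txt, c.txt, d.txt, f.txt, g.txt, h.txt} staged={e.txt}
After op 14 (git add h.txt): modified={a.txt, b.txt, c.txt, d.txt, f.txt, g.txt} staged={e.txt, h.txt}
After op 15 (git reset h.txt): modified={a.txt, b.txt, c.txt, d.txt, f.txt, g.txt, h.txt} staged={e.txt}
After op 16 (git reset e.txt): modified={a.txt, b.txt, c.txt, d.txt, e.txt, f.txt, g.txt, h.txt} staged={none}
After op 17 (git add h.txt): modified={a.txt, b.txt, c.txt, d.txt, e.txt, f.txt, g.txt} staged={h.txt}
After op 18 (git reset h.txt): modified={a.txt, b.txt, c.txt, d.txt, e.txt, f.txt, g.txt, h.txt} staged={none}
After op 19 (git add e.txt): modified={a.txt, b.txt, c.txt, d.txt, f.txt, g.txt, h.txt} staged={e.txt}
After op 20 (modify e.txt): modified={a.txt, b.txt, c.txt, d.txt, e.txt, f.txt, g.txt, h.txt} staged={e.txt}
After op 21 (git reset d.txt): modified={a.txt, b.txt, c.txt, d.txt, e.txt, f.txt, g.txt, h.txt} staged={e.txt}
After op 22 (git add b.txt): modified={a.txt, c.txt, d.txt, e.txt, f.txt, g.txt, h.txt} staged={b.txt, e.txt}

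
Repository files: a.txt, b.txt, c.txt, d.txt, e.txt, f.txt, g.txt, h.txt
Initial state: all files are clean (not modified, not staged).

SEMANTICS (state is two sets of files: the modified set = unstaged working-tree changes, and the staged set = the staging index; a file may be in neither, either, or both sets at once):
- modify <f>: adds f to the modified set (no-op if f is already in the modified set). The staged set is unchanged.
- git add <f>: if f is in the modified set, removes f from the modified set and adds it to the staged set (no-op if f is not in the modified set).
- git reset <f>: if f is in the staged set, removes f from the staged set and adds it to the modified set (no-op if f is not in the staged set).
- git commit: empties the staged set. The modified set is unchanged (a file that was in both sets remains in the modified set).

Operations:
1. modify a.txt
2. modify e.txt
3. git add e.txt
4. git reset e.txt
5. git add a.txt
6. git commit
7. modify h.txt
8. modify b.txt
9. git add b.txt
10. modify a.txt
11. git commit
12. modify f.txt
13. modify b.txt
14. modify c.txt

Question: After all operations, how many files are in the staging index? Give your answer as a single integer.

After op 1 (modify a.txt): modified={a.txt} staged={none}
After op 2 (modify e.txt): modified={a.txt, e.txt} staged={none}
After op 3 (git add e.txt): modified={a.txt} staged={e.txt}
After op 4 (git reset e.txt): modified={a.txt, e.txt} staged={none}
After op 5 (git add a.txt): modified={e.txt} staged={a.txt}
After op 6 (git commit): modified={e.txt} staged={none}
After op 7 (modify h.txt): modified={e.txt, h.txt} staged={none}
After op 8 (modify b.txt): modified={b.txt, e.txt, h.txt} staged={none}
After op 9 (git add b.txt): modified={e.txt, h.txt} staged={b.txt}
After op 10 (modify a.txt): modified={a.txt, e.txt, h.txt} staged={b.txt}
After op 11 (git commit): modified={a.txt, e.txt, h.txt} staged={none}
After op 12 (modify f.txt): modified={a.txt, e.txt, f.txt, h.txt} staged={none}
After op 13 (modify b.txt): modified={a.txt, b.txt, e.txt, f.txt, h.txt} staged={none}
After op 14 (modify c.txt): modified={a.txt, b.txt, c.txt, e.txt, f.txt, h.txt} staged={none}
Final staged set: {none} -> count=0

Answer: 0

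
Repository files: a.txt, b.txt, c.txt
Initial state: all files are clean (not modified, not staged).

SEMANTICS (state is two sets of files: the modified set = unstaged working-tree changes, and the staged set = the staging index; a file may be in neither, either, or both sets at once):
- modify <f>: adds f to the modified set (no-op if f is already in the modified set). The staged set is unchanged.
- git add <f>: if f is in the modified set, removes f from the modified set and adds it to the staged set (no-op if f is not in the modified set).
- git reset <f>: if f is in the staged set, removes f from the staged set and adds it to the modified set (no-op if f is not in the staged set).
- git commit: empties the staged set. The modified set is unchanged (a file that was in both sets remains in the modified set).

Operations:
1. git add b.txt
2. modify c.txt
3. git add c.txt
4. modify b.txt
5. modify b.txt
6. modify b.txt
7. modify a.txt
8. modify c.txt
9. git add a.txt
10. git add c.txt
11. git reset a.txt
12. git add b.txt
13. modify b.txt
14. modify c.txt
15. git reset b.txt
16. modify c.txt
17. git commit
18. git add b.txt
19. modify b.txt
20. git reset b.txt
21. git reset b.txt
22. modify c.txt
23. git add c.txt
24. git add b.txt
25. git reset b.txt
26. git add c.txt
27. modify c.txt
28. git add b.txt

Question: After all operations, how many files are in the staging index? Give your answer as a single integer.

After op 1 (git add b.txt): modified={none} staged={none}
After op 2 (modify c.txt): modified={c.txt} staged={none}
After op 3 (git add c.txt): modified={none} staged={c.txt}
After op 4 (modify b.txt): modified={b.txt} staged={c.txt}
After op 5 (modify b.txt): modified={b.txt} staged={c.txt}
After op 6 (modify b.txt): modified={b.txt} staged={c.txt}
After op 7 (modify a.txt): modified={a.txt, b.txt} staged={c.txt}
After op 8 (modify c.txt): modified={a.txt, b.txt, c.txt} staged={c.txt}
After op 9 (git add a.txt): modified={b.txt, c.txt} staged={a.txt, c.txt}
After op 10 (git add c.txt): modified={b.txt} staged={a.txt, c.txt}
After op 11 (git reset a.txt): modified={a.txt, b.txt} staged={c.txt}
After op 12 (git add b.txt): modified={a.txt} staged={b.txt, c.txt}
After op 13 (modify b.txt): modified={a.txt, b.txt} staged={b.txt, c.txt}
After op 14 (modify c.txt): modified={a.txt, b.txt, c.txt} staged={b.txt, c.txt}
After op 15 (git reset b.txt): modified={a.txt, b.txt, c.txt} staged={c.txt}
After op 16 (modify c.txt): modified={a.txt, b.txt, c.txt} staged={c.txt}
After op 17 (git commit): modified={a.txt, b.txt, c.txt} staged={none}
After op 18 (git add b.txt): modified={a.txt, c.txt} staged={b.txt}
After op 19 (modify b.txt): modified={a.txt, b.txt, c.txt} staged={b.txt}
After op 20 (git reset b.txt): modified={a.txt, b.txt, c.txt} staged={none}
After op 21 (git reset b.txt): modified={a.txt, b.txt, c.txt} staged={none}
After op 22 (modify c.txt): modified={a.txt, b.txt, c.txt} staged={none}
After op 23 (git add c.txt): modified={a.txt, b.txt} staged={c.txt}
After op 24 (git add b.txt): modified={a.txt} staged={b.txt, c.txt}
After op 25 (git reset b.txt): modified={a.txt, b.txt} staged={c.txt}
After op 26 (git add c.txt): modified={a.txt, b.txt} staged={c.txt}
After op 27 (modify c.txt): modified={a.txt, b.txt, c.txt} staged={c.txt}
After op 28 (git add b.txt): modified={a.txt, c.txt} staged={b.txt, c.txt}
Final staged set: {b.txt, c.txt} -> count=2

Answer: 2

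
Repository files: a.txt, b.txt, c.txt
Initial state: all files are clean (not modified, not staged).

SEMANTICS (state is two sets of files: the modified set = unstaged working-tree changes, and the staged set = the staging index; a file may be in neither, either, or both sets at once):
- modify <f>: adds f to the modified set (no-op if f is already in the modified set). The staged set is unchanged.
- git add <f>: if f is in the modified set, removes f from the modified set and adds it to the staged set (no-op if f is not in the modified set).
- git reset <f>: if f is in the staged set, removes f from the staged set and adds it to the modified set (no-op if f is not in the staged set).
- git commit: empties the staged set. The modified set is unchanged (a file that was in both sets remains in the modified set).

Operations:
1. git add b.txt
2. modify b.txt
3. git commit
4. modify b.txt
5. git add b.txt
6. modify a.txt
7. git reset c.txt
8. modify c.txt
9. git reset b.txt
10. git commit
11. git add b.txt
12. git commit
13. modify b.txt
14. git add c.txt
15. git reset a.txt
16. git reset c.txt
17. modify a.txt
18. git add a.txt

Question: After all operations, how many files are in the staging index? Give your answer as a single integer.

Answer: 1

Derivation:
After op 1 (git add b.txt): modified={none} staged={none}
After op 2 (modify b.txt): modified={b.txt} staged={none}
After op 3 (git commit): modified={b.txt} staged={none}
After op 4 (modify b.txt): modified={b.txt} staged={none}
After op 5 (git add b.txt): modified={none} staged={b.txt}
After op 6 (modify a.txt): modified={a.txt} staged={b.txt}
After op 7 (git reset c.txt): modified={a.txt} staged={b.txt}
After op 8 (modify c.txt): modified={a.txt, c.txt} staged={b.txt}
After op 9 (git reset b.txt): modified={a.txt, b.txt, c.txt} staged={none}
After op 10 (git commit): modified={a.txt, b.txt, c.txt} staged={none}
After op 11 (git add b.txt): modified={a.txt, c.txt} staged={b.txt}
After op 12 (git commit): modified={a.txt, c.txt} staged={none}
After op 13 (modify b.txt): modified={a.txt, b.txt, c.txt} staged={none}
After op 14 (git add c.txt): modified={a.txt, b.txt} staged={c.txt}
After op 15 (git reset a.txt): modified={a.txt, b.txt} staged={c.txt}
After op 16 (git reset c.txt): modified={a.txt, b.txt, c.txt} staged={none}
After op 17 (modify a.txt): modified={a.txt, b.txt, c.txt} staged={none}
After op 18 (git add a.txt): modified={b.txt, c.txt} staged={a.txt}
Final staged set: {a.txt} -> count=1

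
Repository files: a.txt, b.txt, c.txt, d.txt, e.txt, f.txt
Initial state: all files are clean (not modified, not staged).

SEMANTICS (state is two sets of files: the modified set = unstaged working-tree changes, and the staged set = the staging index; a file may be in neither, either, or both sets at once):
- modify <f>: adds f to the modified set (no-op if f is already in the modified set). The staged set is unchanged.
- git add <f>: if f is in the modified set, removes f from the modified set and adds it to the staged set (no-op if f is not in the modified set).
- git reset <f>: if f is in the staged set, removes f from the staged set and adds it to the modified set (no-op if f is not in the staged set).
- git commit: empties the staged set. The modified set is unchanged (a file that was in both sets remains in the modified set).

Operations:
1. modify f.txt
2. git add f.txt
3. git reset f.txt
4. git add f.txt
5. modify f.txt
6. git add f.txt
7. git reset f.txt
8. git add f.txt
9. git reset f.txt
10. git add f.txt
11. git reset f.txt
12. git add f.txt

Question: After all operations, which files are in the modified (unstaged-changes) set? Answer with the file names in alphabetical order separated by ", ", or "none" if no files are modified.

After op 1 (modify f.txt): modified={f.txt} staged={none}
After op 2 (git add f.txt): modified={none} staged={f.txt}
After op 3 (git reset f.txt): modified={f.txt} staged={none}
After op 4 (git add f.txt): modified={none} staged={f.txt}
After op 5 (modify f.txt): modified={f.txt} staged={f.txt}
After op 6 (git add f.txt): modified={none} staged={f.txt}
After op 7 (git reset f.txt): modified={f.txt} staged={none}
After op 8 (git add f.txt): modified={none} staged={f.txt}
After op 9 (git reset f.txt): modified={f.txt} staged={none}
After op 10 (git add f.txt): modified={none} staged={f.txt}
After op 11 (git reset f.txt): modified={f.txt} staged={none}
After op 12 (git add f.txt): modified={none} staged={f.txt}

Answer: none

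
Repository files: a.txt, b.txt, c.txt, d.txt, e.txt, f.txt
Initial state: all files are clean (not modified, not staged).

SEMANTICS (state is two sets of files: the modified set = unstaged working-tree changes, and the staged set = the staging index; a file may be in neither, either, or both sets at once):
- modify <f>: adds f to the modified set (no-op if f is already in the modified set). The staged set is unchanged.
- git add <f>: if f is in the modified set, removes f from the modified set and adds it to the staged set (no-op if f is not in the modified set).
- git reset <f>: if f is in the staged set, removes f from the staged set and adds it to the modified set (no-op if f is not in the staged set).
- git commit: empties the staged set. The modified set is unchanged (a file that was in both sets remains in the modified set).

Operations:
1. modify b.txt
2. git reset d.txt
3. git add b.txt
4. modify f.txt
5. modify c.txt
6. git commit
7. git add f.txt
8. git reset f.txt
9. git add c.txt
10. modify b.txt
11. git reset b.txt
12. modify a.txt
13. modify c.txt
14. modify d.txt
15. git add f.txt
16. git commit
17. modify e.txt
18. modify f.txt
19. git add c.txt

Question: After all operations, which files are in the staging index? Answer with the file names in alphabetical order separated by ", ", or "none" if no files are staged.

After op 1 (modify b.txt): modified={b.txt} staged={none}
After op 2 (git reset d.txt): modified={b.txt} staged={none}
After op 3 (git add b.txt): modified={none} staged={b.txt}
After op 4 (modify f.txt): modified={f.txt} staged={b.txt}
After op 5 (modify c.txt): modified={c.txt, f.txt} staged={b.txt}
After op 6 (git commit): modified={c.txt, f.txt} staged={none}
After op 7 (git add f.txt): modified={c.txt} staged={f.txt}
After op 8 (git reset f.txt): modified={c.txt, f.txt} staged={none}
After op 9 (git add c.txt): modified={f.txt} staged={c.txt}
After op 10 (modify b.txt): modified={b.txt, f.txt} staged={c.txt}
After op 11 (git reset b.txt): modified={b.txt, f.txt} staged={c.txt}
After op 12 (modify a.txt): modified={a.txt, b.txt, f.txt} staged={c.txt}
After op 13 (modify c.txt): modified={a.txt, b.txt, c.txt, f.txt} staged={c.txt}
After op 14 (modify d.txt): modified={a.txt, b.txt, c.txt, d.txt, f.txt} staged={c.txt}
After op 15 (git add f.txt): modified={a.txt, b.txt, c.txt, d.txt} staged={c.txt, f.txt}
After op 16 (git commit): modified={a.txt, b.txt, c.txt, d.txt} staged={none}
After op 17 (modify e.txt): modified={a.txt, b.txt, c.txt, d.txt, e.txt} staged={none}
After op 18 (modify f.txt): modified={a.txt, b.txt, c.txt, d.txt, e.txt, f.txt} staged={none}
After op 19 (git add c.txt): modified={a.txt, b.txt, d.txt, e.txt, f.txt} staged={c.txt}

Answer: c.txt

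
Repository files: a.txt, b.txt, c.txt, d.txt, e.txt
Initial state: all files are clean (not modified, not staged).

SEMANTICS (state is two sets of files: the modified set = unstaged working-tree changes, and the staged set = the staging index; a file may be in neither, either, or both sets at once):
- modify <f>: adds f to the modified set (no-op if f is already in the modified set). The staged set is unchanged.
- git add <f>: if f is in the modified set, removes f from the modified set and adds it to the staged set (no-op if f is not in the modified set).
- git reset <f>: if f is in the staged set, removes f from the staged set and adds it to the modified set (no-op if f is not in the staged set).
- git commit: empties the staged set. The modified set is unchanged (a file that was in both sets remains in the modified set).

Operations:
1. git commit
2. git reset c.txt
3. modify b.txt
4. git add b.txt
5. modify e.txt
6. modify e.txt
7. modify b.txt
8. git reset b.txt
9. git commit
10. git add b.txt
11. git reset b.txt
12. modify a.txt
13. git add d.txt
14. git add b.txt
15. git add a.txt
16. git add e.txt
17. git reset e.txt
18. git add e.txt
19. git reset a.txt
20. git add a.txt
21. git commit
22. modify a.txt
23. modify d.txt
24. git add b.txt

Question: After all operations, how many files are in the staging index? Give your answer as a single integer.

Answer: 0

Derivation:
After op 1 (git commit): modified={none} staged={none}
After op 2 (git reset c.txt): modified={none} staged={none}
After op 3 (modify b.txt): modified={b.txt} staged={none}
After op 4 (git add b.txt): modified={none} staged={b.txt}
After op 5 (modify e.txt): modified={e.txt} staged={b.txt}
After op 6 (modify e.txt): modified={e.txt} staged={b.txt}
After op 7 (modify b.txt): modified={b.txt, e.txt} staged={b.txt}
After op 8 (git reset b.txt): modified={b.txt, e.txt} staged={none}
After op 9 (git commit): modified={b.txt, e.txt} staged={none}
After op 10 (git add b.txt): modified={e.txt} staged={b.txt}
After op 11 (git reset b.txt): modified={b.txt, e.txt} staged={none}
After op 12 (modify a.txt): modified={a.txt, b.txt, e.txt} staged={none}
After op 13 (git add d.txt): modified={a.txt, b.txt, e.txt} staged={none}
After op 14 (git add b.txt): modified={a.txt, e.txt} staged={b.txt}
After op 15 (git add a.txt): modified={e.txt} staged={a.txt, b.txt}
After op 16 (git add e.txt): modified={none} staged={a.txt, b.txt, e.txt}
After op 17 (git reset e.txt): modified={e.txt} staged={a.txt, b.txt}
After op 18 (git add e.txt): modified={none} staged={a.txt, b.txt, e.txt}
After op 19 (git reset a.txt): modified={a.txt} staged={b.txt, e.txt}
After op 20 (git add a.txt): modified={none} staged={a.txt, b.txt, e.txt}
After op 21 (git commit): modified={none} staged={none}
After op 22 (modify a.txt): modified={a.txt} staged={none}
After op 23 (modify d.txt): modified={a.txt, d.txt} staged={none}
After op 24 (git add b.txt): modified={a.txt, d.txt} staged={none}
Final staged set: {none} -> count=0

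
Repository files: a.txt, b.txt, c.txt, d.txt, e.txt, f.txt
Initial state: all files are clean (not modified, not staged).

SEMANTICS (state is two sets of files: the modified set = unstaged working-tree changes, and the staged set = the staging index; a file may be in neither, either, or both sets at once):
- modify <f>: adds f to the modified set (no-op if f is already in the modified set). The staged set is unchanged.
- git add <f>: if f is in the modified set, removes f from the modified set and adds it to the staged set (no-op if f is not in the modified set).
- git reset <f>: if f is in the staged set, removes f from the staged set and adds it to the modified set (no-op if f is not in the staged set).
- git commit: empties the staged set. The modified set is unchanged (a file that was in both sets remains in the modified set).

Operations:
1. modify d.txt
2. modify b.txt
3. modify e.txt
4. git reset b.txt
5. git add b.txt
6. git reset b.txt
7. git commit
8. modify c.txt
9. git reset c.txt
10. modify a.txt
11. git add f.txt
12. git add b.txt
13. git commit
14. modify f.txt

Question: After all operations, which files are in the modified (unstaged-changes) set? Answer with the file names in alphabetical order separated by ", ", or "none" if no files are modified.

Answer: a.txt, c.txt, d.txt, e.txt, f.txt

Derivation:
After op 1 (modify d.txt): modified={d.txt} staged={none}
After op 2 (modify b.txt): modified={b.txt, d.txt} staged={none}
After op 3 (modify e.txt): modified={b.txt, d.txt, e.txt} staged={none}
After op 4 (git reset b.txt): modified={b.txt, d.txt, e.txt} staged={none}
After op 5 (git add b.txt): modified={d.txt, e.txt} staged={b.txt}
After op 6 (git reset b.txt): modified={b.txt, d.txt, e.txt} staged={none}
After op 7 (git commit): modified={b.txt, d.txt, e.txt} staged={none}
After op 8 (modify c.txt): modified={b.txt, c.txt, d.txt, e.txt} staged={none}
After op 9 (git reset c.txt): modified={b.txt, c.txt, d.txt, e.txt} staged={none}
After op 10 (modify a.txt): modified={a.txt, b.txt, c.txt, d.txt, e.txt} staged={none}
After op 11 (git add f.txt): modified={a.txt, b.txt, c.txt, d.txt, e.txt} staged={none}
After op 12 (git add b.txt): modified={a.txt, c.txt, d.txt, e.txt} staged={b.txt}
After op 13 (git commit): modified={a.txt, c.txt, d.txt, e.txt} staged={none}
After op 14 (modify f.txt): modified={a.txt, c.txt, d.txt, e.txt, f.txt} staged={none}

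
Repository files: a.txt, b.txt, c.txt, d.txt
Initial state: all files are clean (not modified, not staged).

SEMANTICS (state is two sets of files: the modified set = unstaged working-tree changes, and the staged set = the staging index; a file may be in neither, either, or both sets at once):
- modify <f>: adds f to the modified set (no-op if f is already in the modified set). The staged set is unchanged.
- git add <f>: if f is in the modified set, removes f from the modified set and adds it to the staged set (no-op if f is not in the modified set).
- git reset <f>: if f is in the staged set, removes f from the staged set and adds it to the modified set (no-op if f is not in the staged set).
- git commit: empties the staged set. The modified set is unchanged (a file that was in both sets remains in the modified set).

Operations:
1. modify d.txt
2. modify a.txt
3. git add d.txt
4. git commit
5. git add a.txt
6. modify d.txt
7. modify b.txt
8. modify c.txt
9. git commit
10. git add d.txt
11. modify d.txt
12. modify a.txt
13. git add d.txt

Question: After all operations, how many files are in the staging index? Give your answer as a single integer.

Answer: 1

Derivation:
After op 1 (modify d.txt): modified={d.txt} staged={none}
After op 2 (modify a.txt): modified={a.txt, d.txt} staged={none}
After op 3 (git add d.txt): modified={a.txt} staged={d.txt}
After op 4 (git commit): modified={a.txt} staged={none}
After op 5 (git add a.txt): modified={none} staged={a.txt}
After op 6 (modify d.txt): modified={d.txt} staged={a.txt}
After op 7 (modify b.txt): modified={b.txt, d.txt} staged={a.txt}
After op 8 (modify c.txt): modified={b.txt, c.txt, d.txt} staged={a.txt}
After op 9 (git commit): modified={b.txt, c.txt, d.txt} staged={none}
After op 10 (git add d.txt): modified={b.txt, c.txt} staged={d.txt}
After op 11 (modify d.txt): modified={b.txt, c.txt, d.txt} staged={d.txt}
After op 12 (modify a.txt): modified={a.txt, b.txt, c.txt, d.txt} staged={d.txt}
After op 13 (git add d.txt): modified={a.txt, b.txt, c.txt} staged={d.txt}
Final staged set: {d.txt} -> count=1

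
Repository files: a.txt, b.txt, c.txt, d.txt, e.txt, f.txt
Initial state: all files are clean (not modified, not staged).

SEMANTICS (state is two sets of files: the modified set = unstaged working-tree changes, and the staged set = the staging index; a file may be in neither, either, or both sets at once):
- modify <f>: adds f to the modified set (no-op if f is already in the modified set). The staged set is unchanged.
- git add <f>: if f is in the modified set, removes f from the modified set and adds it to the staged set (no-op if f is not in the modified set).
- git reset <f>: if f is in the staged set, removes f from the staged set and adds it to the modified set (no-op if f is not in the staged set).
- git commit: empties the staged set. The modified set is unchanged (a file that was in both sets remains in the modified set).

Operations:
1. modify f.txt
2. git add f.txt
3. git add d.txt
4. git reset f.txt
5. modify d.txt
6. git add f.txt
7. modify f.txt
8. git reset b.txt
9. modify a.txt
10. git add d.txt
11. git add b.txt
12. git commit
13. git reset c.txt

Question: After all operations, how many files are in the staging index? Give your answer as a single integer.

Answer: 0

Derivation:
After op 1 (modify f.txt): modified={f.txt} staged={none}
After op 2 (git add f.txt): modified={none} staged={f.txt}
After op 3 (git add d.txt): modified={none} staged={f.txt}
After op 4 (git reset f.txt): modified={f.txt} staged={none}
After op 5 (modify d.txt): modified={d.txt, f.txt} staged={none}
After op 6 (git add f.txt): modified={d.txt} staged={f.txt}
After op 7 (modify f.txt): modified={d.txt, f.txt} staged={f.txt}
After op 8 (git reset b.txt): modified={d.txt, f.txt} staged={f.txt}
After op 9 (modify a.txt): modified={a.txt, d.txt, f.txt} staged={f.txt}
After op 10 (git add d.txt): modified={a.txt, f.txt} staged={d.txt, f.txt}
After op 11 (git add b.txt): modified={a.txt, f.txt} staged={d.txt, f.txt}
After op 12 (git commit): modified={a.txt, f.txt} staged={none}
After op 13 (git reset c.txt): modified={a.txt, f.txt} staged={none}
Final staged set: {none} -> count=0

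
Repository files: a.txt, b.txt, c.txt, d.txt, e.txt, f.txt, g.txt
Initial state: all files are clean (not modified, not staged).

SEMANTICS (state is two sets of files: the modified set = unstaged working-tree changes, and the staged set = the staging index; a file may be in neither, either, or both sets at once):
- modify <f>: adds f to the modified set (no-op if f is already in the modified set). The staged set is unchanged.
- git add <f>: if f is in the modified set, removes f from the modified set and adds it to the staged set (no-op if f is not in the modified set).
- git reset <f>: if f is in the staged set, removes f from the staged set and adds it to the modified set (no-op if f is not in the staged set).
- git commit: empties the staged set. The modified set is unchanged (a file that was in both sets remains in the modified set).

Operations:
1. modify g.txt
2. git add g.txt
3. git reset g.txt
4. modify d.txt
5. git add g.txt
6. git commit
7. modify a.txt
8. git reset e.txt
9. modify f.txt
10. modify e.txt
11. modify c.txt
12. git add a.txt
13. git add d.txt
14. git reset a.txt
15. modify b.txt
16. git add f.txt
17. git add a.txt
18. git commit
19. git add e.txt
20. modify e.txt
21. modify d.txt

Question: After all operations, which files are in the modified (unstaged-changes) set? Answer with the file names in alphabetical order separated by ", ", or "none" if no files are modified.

Answer: b.txt, c.txt, d.txt, e.txt

Derivation:
After op 1 (modify g.txt): modified={g.txt} staged={none}
After op 2 (git add g.txt): modified={none} staged={g.txt}
After op 3 (git reset g.txt): modified={g.txt} staged={none}
After op 4 (modify d.txt): modified={d.txt, g.txt} staged={none}
After op 5 (git add g.txt): modified={d.txt} staged={g.txt}
After op 6 (git commit): modified={d.txt} staged={none}
After op 7 (modify a.txt): modified={a.txt, d.txt} staged={none}
After op 8 (git reset e.txt): modified={a.txt, d.txt} staged={none}
After op 9 (modify f.txt): modified={a.txt, d.txt, f.txt} staged={none}
After op 10 (modify e.txt): modified={a.txt, d.txt, e.txt, f.txt} staged={none}
After op 11 (modify c.txt): modified={a.txt, c.txt, d.txt, e.txt, f.txt} staged={none}
After op 12 (git add a.txt): modified={c.txt, d.txt, e.txt, f.txt} staged={a.txt}
After op 13 (git add d.txt): modified={c.txt, e.txt, f.txt} staged={a.txt, d.txt}
After op 14 (git reset a.txt): modified={a.txt, c.txt, e.txt, f.txt} staged={d.txt}
After op 15 (modify b.txt): modified={a.txt, b.txt, c.txt, e.txt, f.txt} staged={d.txt}
After op 16 (git add f.txt): modified={a.txt, b.txt, c.txt, e.txt} staged={d.txt, f.txt}
After op 17 (git add a.txt): modified={b.txt, c.txt, e.txt} staged={a.txt, d.txt, f.txt}
After op 18 (git commit): modified={b.txt, c.txt, e.txt} staged={none}
After op 19 (git add e.txt): modified={b.txt, c.txt} staged={e.txt}
After op 20 (modify e.txt): modified={b.txt, c.txt, e.txt} staged={e.txt}
After op 21 (modify d.txt): modified={b.txt, c.txt, d.txt, e.txt} staged={e.txt}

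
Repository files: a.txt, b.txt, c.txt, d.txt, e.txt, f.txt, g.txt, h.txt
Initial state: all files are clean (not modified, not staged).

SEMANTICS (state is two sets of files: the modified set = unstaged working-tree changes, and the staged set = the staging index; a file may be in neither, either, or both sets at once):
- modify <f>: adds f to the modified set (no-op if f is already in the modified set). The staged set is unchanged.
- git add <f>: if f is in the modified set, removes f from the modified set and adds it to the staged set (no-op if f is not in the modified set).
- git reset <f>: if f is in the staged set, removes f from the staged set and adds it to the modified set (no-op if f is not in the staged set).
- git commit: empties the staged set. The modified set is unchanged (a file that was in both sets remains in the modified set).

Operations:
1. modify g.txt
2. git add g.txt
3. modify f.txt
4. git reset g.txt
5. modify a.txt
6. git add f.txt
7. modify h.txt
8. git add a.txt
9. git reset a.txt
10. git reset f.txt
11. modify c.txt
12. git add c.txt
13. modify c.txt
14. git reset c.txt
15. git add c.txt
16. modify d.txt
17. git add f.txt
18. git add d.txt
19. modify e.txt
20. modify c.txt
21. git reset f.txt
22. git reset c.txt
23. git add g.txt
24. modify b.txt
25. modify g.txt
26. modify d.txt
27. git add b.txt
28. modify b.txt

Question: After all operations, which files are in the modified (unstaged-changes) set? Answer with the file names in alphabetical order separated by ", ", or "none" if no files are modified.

Answer: a.txt, b.txt, c.txt, d.txt, e.txt, f.txt, g.txt, h.txt

Derivation:
After op 1 (modify g.txt): modified={g.txt} staged={none}
After op 2 (git add g.txt): modified={none} staged={g.txt}
After op 3 (modify f.txt): modified={f.txt} staged={g.txt}
After op 4 (git reset g.txt): modified={f.txt, g.txt} staged={none}
After op 5 (modify a.txt): modified={a.txt, f.txt, g.txt} staged={none}
After op 6 (git add f.txt): modified={a.txt, g.txt} staged={f.txt}
After op 7 (modify h.txt): modified={a.txt, g.txt, h.txt} staged={f.txt}
After op 8 (git add a.txt): modified={g.txt, h.txt} staged={a.txt, f.txt}
After op 9 (git reset a.txt): modified={a.txt, g.txt, h.txt} staged={f.txt}
After op 10 (git reset f.txt): modified={a.txt, f.txt, g.txt, h.txt} staged={none}
After op 11 (modify c.txt): modified={a.txt, c.txt, f.txt, g.txt, h.txt} staged={none}
After op 12 (git add c.txt): modified={a.txt, f.txt, g.txt, h.txt} staged={c.txt}
After op 13 (modify c.txt): modified={a.txt, c.txt, f.txt, g.txt, h.txt} staged={c.txt}
After op 14 (git reset c.txt): modified={a.txt, c.txt, f.txt, g.txt, h.txt} staged={none}
After op 15 (git add c.txt): modified={a.txt, f.txt, g.txt, h.txt} staged={c.txt}
After op 16 (modify d.txt): modified={a.txt, d.txt, f.txt, g.txt, h.txt} staged={c.txt}
After op 17 (git add f.txt): modified={a.txt, d.txt, g.txt, h.txt} staged={c.txt, f.txt}
After op 18 (git add d.txt): modified={a.txt, g.txt, h.txt} staged={c.txt, d.txt, f.txt}
After op 19 (modify e.txt): modified={a.txt, e.txt, g.txt, h.txt} staged={c.txt, d.txt, f.txt}
After op 20 (modify c.txt): modified={a.txt, c.txt, e.txt, g.txt, h.txt} staged={c.txt, d.txt, f.txt}
After op 21 (git reset f.txt): modified={a.txt, c.txt, e.txt, f.txt, g.txt, h.txt} staged={c.txt, d.txt}
After op 22 (git reset c.txt): modified={a.txt, c.txt, e.txt, f.txt, g.txt, h.txt} staged={d.txt}
After op 23 (git add g.txt): modified={a.txt, c.txt, e.txt, f.txt, h.txt} staged={d.txt, g.txt}
After op 24 (modify b.txt): modified={a.txt, b.txt, c.txt, e.txt, f.txt, h.txt} staged={d.txt, g.txt}
After op 25 (modify g.txt): modified={a.txt, b.txt, c.txt, e.txt, f.txt, g.txt, h.txt} staged={d.txt, g.txt}
After op 26 (modify d.txt): modified={a.txt, b.txt, c.txt, d.txt, e.txt, f.txt, g.txt, h.txt} staged={d.txt, g.txt}
After op 27 (git add b.txt): modified={a.txt, c.txt, d.txt, e.txt, f.txt, g.txt, h.txt} staged={b.txt, d.txt, g.txt}
After op 28 (modify b.txt): modified={a.txt, b.txt, c.txt, d.txt, e.txt, f.txt, g.txt, h.txt} staged={b.txt, d.txt, g.txt}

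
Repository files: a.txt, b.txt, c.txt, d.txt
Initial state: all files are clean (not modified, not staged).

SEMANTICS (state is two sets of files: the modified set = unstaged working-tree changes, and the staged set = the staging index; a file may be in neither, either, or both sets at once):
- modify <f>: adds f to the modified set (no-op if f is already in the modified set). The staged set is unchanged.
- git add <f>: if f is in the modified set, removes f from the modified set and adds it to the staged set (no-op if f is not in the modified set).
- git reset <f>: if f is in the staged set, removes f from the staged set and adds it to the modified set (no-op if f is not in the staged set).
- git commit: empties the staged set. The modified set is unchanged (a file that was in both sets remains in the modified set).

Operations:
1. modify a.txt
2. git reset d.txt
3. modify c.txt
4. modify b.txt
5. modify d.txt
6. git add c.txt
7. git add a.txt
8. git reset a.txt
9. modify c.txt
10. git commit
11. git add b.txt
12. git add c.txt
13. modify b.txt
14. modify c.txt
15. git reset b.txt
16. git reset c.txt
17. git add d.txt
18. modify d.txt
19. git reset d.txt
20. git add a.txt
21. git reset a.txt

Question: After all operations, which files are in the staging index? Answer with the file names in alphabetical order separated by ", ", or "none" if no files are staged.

Answer: none

Derivation:
After op 1 (modify a.txt): modified={a.txt} staged={none}
After op 2 (git reset d.txt): modified={a.txt} staged={none}
After op 3 (modify c.txt): modified={a.txt, c.txt} staged={none}
After op 4 (modify b.txt): modified={a.txt, b.txt, c.txt} staged={none}
After op 5 (modify d.txt): modified={a.txt, b.txt, c.txt, d.txt} staged={none}
After op 6 (git add c.txt): modified={a.txt, b.txt, d.txt} staged={c.txt}
After op 7 (git add a.txt): modified={b.txt, d.txt} staged={a.txt, c.txt}
After op 8 (git reset a.txt): modified={a.txt, b.txt, d.txt} staged={c.txt}
After op 9 (modify c.txt): modified={a.txt, b.txt, c.txt, d.txt} staged={c.txt}
After op 10 (git commit): modified={a.txt, b.txt, c.txt, d.txt} staged={none}
After op 11 (git add b.txt): modified={a.txt, c.txt, d.txt} staged={b.txt}
After op 12 (git add c.txt): modified={a.txt, d.txt} staged={b.txt, c.txt}
After op 13 (modify b.txt): modified={a.txt, b.txt, d.txt} staged={b.txt, c.txt}
After op 14 (modify c.txt): modified={a.txt, b.txt, c.txt, d.txt} staged={b.txt, c.txt}
After op 15 (git reset b.txt): modified={a.txt, b.txt, c.txt, d.txt} staged={c.txt}
After op 16 (git reset c.txt): modified={a.txt, b.txt, c.txt, d.txt} staged={none}
After op 17 (git add d.txt): modified={a.txt, b.txt, c.txt} staged={d.txt}
After op 18 (modify d.txt): modified={a.txt, b.txt, c.txt, d.txt} staged={d.txt}
After op 19 (git reset d.txt): modified={a.txt, b.txt, c.txt, d.txt} staged={none}
After op 20 (git add a.txt): modified={b.txt, c.txt, d.txt} staged={a.txt}
After op 21 (git reset a.txt): modified={a.txt, b.txt, c.txt, d.txt} staged={none}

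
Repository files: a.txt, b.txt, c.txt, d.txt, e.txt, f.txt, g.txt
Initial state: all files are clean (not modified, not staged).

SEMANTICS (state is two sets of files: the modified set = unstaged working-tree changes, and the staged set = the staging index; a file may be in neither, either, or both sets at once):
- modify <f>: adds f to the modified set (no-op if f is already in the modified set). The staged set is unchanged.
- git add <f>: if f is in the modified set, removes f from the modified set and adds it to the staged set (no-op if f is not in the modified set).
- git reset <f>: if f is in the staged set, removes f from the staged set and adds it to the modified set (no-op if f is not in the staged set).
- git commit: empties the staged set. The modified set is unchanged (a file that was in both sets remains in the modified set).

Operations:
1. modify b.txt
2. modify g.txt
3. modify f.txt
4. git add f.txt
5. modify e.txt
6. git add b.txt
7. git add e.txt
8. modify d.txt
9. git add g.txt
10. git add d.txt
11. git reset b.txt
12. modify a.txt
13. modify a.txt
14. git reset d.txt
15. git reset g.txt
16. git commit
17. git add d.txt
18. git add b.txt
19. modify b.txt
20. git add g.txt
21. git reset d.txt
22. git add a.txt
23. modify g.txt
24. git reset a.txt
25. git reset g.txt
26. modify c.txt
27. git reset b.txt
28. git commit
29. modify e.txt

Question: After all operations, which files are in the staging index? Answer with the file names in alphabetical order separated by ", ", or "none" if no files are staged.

After op 1 (modify b.txt): modified={b.txt} staged={none}
After op 2 (modify g.txt): modified={b.txt, g.txt} staged={none}
After op 3 (modify f.txt): modified={b.txt, f.txt, g.txt} staged={none}
After op 4 (git add f.txt): modified={b.txt, g.txt} staged={f.txt}
After op 5 (modify e.txt): modified={b.txt, e.txt, g.txt} staged={f.txt}
After op 6 (git add b.txt): modified={e.txt, g.txt} staged={b.txt, f.txt}
After op 7 (git add e.txt): modified={g.txt} staged={b.txt, e.txt, f.txt}
After op 8 (modify d.txt): modified={d.txt, g.txt} staged={b.txt, e.txt, f.txt}
After op 9 (git add g.txt): modified={d.txt} staged={b.txt, e.txt, f.txt, g.txt}
After op 10 (git add d.txt): modified={none} staged={b.txt, d.txt, e.txt, f.txt, g.txt}
After op 11 (git reset b.txt): modified={b.txt} staged={d.txt, e.txt, f.txt, g.txt}
After op 12 (modify a.txt): modified={a.txt, b.txt} staged={d.txt, e.txt, f.txt, g.txt}
After op 13 (modify a.txt): modified={a.txt, b.txt} staged={d.txt, e.txt, f.txt, g.txt}
After op 14 (git reset d.txt): modified={a.txt, b.txt, d.txt} staged={e.txt, f.txt, g.txt}
After op 15 (git reset g.txt): modified={a.txt, b.txt, d.txt, g.txt} staged={e.txt, f.txt}
After op 16 (git commit): modified={a.txt, b.txt, d.txt, g.txt} staged={none}
After op 17 (git add d.txt): modified={a.txt, b.txt, g.txt} staged={d.txt}
After op 18 (git add b.txt): modified={a.txt, g.txt} staged={b.txt, d.txt}
After op 19 (modify b.txt): modified={a.txt, b.txt, g.txt} staged={b.txt, d.txt}
After op 20 (git add g.txt): modified={a.txt, b.txt} staged={b.txt, d.txt, g.txt}
After op 21 (git reset d.txt): modified={a.txt, b.txt, d.txt} staged={b.txt, g.txt}
After op 22 (git add a.txt): modified={b.txt, d.txt} staged={a.txt, b.txt, g.txt}
After op 23 (modify g.txt): modified={b.txt, d.txt, g.txt} staged={a.txt, b.txt, g.txt}
After op 24 (git reset a.txt): modified={a.txt, b.txt, d.txt, g.txt} staged={b.txt, g.txt}
After op 25 (git reset g.txt): modified={a.txt, b.txt, d.txt, g.txt} staged={b.txt}
After op 26 (modify c.txt): modified={a.txt, b.txt, c.txt, d.txt, g.txt} staged={b.txt}
After op 27 (git reset b.txt): modified={a.txt, b.txt, c.txt, d.txt, g.txt} staged={none}
After op 28 (git commit): modified={a.txt, b.txt, c.txt, d.txt, g.txt} staged={none}
After op 29 (modify e.txt): modified={a.txt, b.txt, c.txt, d.txt, e.txt, g.txt} staged={none}

Answer: none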